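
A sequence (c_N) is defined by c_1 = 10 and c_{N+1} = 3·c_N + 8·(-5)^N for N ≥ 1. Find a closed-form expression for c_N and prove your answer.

Computing the first terms: c_1 = 10, c_2 = -10, c_3 = 170. This suggests c_N = -(-5)^N + 5·3^(N - 1).
For the base case N = 1: the formula gives 10 = 10 = c_1.
Inductive step: assume the claim holds for N = k, so c_k = -(-5)^k + 5·3^(k - 1).
Then c_{k+1} = 3·c_k + 8·(-5)^k = 3·(-(-5)^k + 5·3^(k - 1)) + 8·(-5)^k = -(-5)^(k + 1) + 5·3^k = -(-5)^(k+1) + 5·3^((k+1) - 1),
which is the claimed formula at N = k+1.
Hence, by induction on N, the claim holds for every N ≥ 1.

c_N = -(-5)^N + 5·3^(N - 1)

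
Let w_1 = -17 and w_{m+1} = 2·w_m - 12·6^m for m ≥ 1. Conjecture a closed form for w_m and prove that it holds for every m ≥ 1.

w_m = 2^(m - 1) - 3·6^m

Computing the first terms: w_1 = -17, w_2 = -106, w_3 = -644. This suggests w_m = 2^(m - 1) - 3·6^m.
Base step (m = 1): the formula gives -17 = -17 = w_1.
Inductive step: assume the claim holds for m = i, so w_i = 2^(i - 1) - 3·6^i.
Then w_{i+1} = 2·w_i - 12·6^i = 2·(2^(i - 1) - 3·6^i) - 12·6^i = 2^i - 3·6^(i + 1) = 2^((i+1) - 1) - 3·6^(i+1),
which is the claimed formula at m = i+1.
By induction, the statement is established for all m ≥ 1.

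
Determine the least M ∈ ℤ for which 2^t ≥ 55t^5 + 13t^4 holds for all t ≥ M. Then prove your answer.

At t = 30: 1073741824 < 1347030000, so the inequality fails and M ≥ 31. We prove 2^t ≥ 55t^5 + 13t^4 for all t ≥ 31.
Base step (t = 31): 2^t = 2147483648 and 55t^5 + 13t^4 = 1586609078, so 2147483648 ≥ 1586609078.
Suppose the result is true for t = r, so 2^r ≥ 55r^5 + 13r^4.
Then 2^(r + 1) = 2·(2^r) ≥ 2·(55r^5 + 13r^4).
Also, for r ≥ 31 we have 2·(55r^5 + 13r^4) ≥ 55(r+1)^5 + 13(r+1)^4, since 2·(55r^5 + 13r^4) − (55(r+1)^5 + 13(r+1)^4) = 55r^5 - 262r^4 - 602r^3 - 628r^2 - 327r - 68, which is nonnegative for all r ≥ 31.
Combining, 2^(r + 1) ≥ 55(r+1)^5 + 13(r+1)^4.
By the principle of mathematical induction, the result holds for all t ≥ 31.
Hence the smallest such M is 31.

M = 31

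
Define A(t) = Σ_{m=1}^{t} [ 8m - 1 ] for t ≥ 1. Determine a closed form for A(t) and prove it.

A(t) = t(4t + 3)

We claim A(t) = t(4t + 3) for all t ≥ 1.
For the base case t = 1: A(1) = 7, and the closed form gives 7. They agree.
Suppose the result is true for t = m, so A(m) = m(4m + 3).
Then A(m+1) = A(m) + (8m + 7) = (m(4m + 3)) + (8m + 7).
Simplifying, A(m+1) = (m + 1)(4m + 7) = (m+1)(4(m+1) + 3),
which is the closed form with t = m+1.
This completes the induction.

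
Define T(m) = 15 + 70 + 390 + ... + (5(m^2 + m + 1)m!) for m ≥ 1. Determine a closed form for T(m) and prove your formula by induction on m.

We claim T(m) = (5m + 5)(m + 1)! - 5 for all m ≥ 1.
When m = 1: T(1) = 15, and the closed form gives 15. They agree.
Inductive step: assume the claim holds for m = i, so T(i) = (5i + 5)(i + 1)! - 5.
Then T(i+1) = T(i) + (5(i^2 + 3i + 3)(i + 1)!) = ((5i + 5)(i + 1)! - 5) + (5(i^2 + 3i + 3)(i + 1)!).
Simplifying, T(i+1) = (5(i+1) + 5)((i+1) + 1)! - 5,
which is the closed form with m = i+1.
By the principle of mathematical induction, the result holds for all m ≥ 1.

T(m) = (5m + 5)(m + 1)! - 5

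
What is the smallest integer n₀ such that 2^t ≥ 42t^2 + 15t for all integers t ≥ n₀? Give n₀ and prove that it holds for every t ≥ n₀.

n₀ = 13

At t = 12: 4096 < 6228, so the inequality fails and n₀ ≥ 13. We prove 2^t ≥ 42t^2 + 15t for all t ≥ 13.
Base step (t = 13): 2^t = 8192 and 42t^2 + 15t = 7293, so 8192 ≥ 7293.
For the inductive step, assume it holds for an arbitrary r ≥ 13, so 2^r ≥ 42r^2 + 15r.
Then 2^(r + 1) = 2·(2^r) ≥ 2·(42r^2 + 15r).
Also, for r ≥ 13 we have 2·(42r^2 + 15r) ≥ 42(r+1)^2 + 15(r+1), since 2·(42r^2 + 15r) − (42(r+1)^2 + 15(r+1)) = 42r^2 - 69r - 57, which is nonnegative for all r ≥ 13.
Combining, 2^(r + 1) ≥ 42(r+1)^2 + 15(r+1).
This completes the induction.
Hence the smallest such n₀ is 13.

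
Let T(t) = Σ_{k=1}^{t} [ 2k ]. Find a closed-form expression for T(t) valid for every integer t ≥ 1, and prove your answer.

T(t) = t(t + 1)

We claim T(t) = t(t + 1) for all t ≥ 1.
Base case (t = 1): T(1) = 2, and the closed form gives 2. They agree.
Inductive step: suppose the statement holds for some k ≥ 1, so T(k) = k(k + 1).
Then T(k+1) = T(k) + (2k + 2) = (k(k + 1)) + (2k + 2).
Simplifying, T(k+1) = (k + 1)(k + 2) = (k+1)((k+1) + 1),
which is the closed form with t = k+1.
By induction, the statement is established for all t ≥ 1.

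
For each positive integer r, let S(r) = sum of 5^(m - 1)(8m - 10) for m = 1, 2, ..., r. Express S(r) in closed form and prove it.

We claim S(r) = 5^r(2r - 3) + 3 for all r ≥ 1.
Base case (r = 1): S(1) = -2, and the closed form gives -2. They agree.
Inductive step: suppose the statement holds for some m ≥ 1, so S(m) = 5^m(2m - 3) + 3.
Then S(m+1) = S(m) + (5^m(8m - 2)) = (5^m(2m - 3) + 3) + (5^m(8m - 2)).
Simplifying, S(m+1) = 10·5^m·m - 5·5^m + 3 = 5^(m+1)(2(m+1) - 3) + 3,
which is the closed form with r = m+1.
This completes the induction.

S(r) = 5^r(2r - 3) + 3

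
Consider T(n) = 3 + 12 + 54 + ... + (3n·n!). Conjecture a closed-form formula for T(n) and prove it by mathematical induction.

T(n) = 3(n + 1)! - 3

We claim T(n) = 3(n + 1)! - 3 for all n ≥ 1.
Base case (n = 1): T(1) = 3, and the closed form gives 3. They agree.
For the inductive step, assume it holds for an arbitrary k ≥ 1, so T(k) = 3(k + 1)! - 3.
Then T(k+1) = T(k) + (3(k + 1)(k + 1)!) = (3(k + 1)! - 3) + (3(k + 1)(k + 1)!).
Simplifying, T(k+1) = 3((k+1) + 1)! - 3,
which is the closed form with n = k+1.
Hence, by induction on n, the claim holds for every n ≥ 1.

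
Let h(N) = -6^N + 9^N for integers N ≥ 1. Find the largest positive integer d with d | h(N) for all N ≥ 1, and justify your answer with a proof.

d = 3

Computing the first values: h(1) = 3 and h(2) = 45; gcd(3, 45) = 3, so d ≤ 3.
We prove 3 | -6^N + 9^N for all N ≥ 1 by induction on N.
When N = 1: h(1) = 3 = 3·(1), so 3 | h(1).
Inductive step: suppose the statement holds for some j ≥ 1, i.e. 3 | h(j). Then
9^{j+1} − 6^{j+1} = 9·9^j − 6·6^j = 9·(9^j − 6^j) + (3)·6^j. The first term is divisible by 3 by the inductive hypothesis, and the second term (3)·6^j is divisible by 3 since 3 | 3. Hence 3 | h(j+1).
By the principle of mathematical induction, the result holds for all N ≥ 1.
Therefore the largest such d is 3.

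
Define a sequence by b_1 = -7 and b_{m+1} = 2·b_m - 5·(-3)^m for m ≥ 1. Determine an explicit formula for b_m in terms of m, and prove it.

b_m = (-3)^m - 2^(m + 1)

Computing the first terms: b_1 = -7, b_2 = 1, b_3 = -43. This suggests b_m = (-3)^m - 2^(m + 1).
When m = 1: the formula gives -7 = -7 = b_1.
Inductive step: suppose the statement holds for some r ≥ 1, so b_r = (-3)^r - 2^(r + 1).
Then b_{r+1} = 2·b_r - 5·(-3)^r = 2·((-3)^r - 2^(r + 1)) - 5·(-3)^r = (-3)^(r + 1) - 2^(r + 2) = (-3)^(r+1) - 2^((r+1) + 1),
which is the claimed formula at m = r+1.
This completes the induction.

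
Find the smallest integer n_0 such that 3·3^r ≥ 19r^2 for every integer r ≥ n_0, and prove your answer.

n_0 = 5

At r = 4: 243 < 304, so the inequality fails and n_0 ≥ 5. We prove 3·3^r ≥ 19r^2 for all r ≥ 5.
When r = 5: 3·3^r = 729 and 19r^2 = 475, so 729 ≥ 475.
For the inductive step, assume it holds for an arbitrary j ≥ 5, so 3·3^j ≥ 19j^2.
Then 3·3^(j + 1) = 3·(3·3^j) ≥ 3·(19j^2).
Also, for j ≥ 5 we have 3·(19j^2) ≥ 19(j+1)^2, since 3 ≥ (1 + 1/j)^2 for all j ≥ 5.
Combining, 3·3^(j + 1) ≥ 19(j+1)^2.
By the principle of mathematical induction, the result holds for all r ≥ 5.
Hence the smallest such n_0 is 5.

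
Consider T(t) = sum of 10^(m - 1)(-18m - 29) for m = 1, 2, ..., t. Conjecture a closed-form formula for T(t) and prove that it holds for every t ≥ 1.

T(t) = -10^t(2t + 3) + 3

We claim T(t) = -10^t(2t + 3) + 3 for all t ≥ 1.
When t = 1: T(1) = -47, and the closed form gives -47. They agree.
Suppose the result is true for t = m, so T(m) = -10^m(2m + 3) + 3.
Then T(m+1) = T(m) + (10^m(-18m - 47)) = (-10^m(2m + 3) + 3) + (10^m(-18m - 47)).
Simplifying, T(m+1) = -20·10^m·m - 50·10^m + 3 = -10^(m+1)(2(m+1) + 3) + 3,
which is the closed form with t = m+1.
This completes the induction.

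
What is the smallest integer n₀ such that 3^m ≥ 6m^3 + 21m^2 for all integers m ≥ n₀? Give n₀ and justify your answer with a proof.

n₀ = 8

At m = 7: 2187 < 3087, so the inequality fails and n₀ ≥ 8. We prove 3^m ≥ 6m^3 + 21m^2 for all m ≥ 8.
Base step (m = 8): 3^m = 6561 and 6m^3 + 21m^2 = 4416, so 6561 ≥ 4416.
For the inductive step, assume it holds for an arbitrary i ≥ 8, so 3^i ≥ 6i^3 + 21i^2.
Then 3^(i + 1) = 3·(3^i) ≥ 3·(6i^3 + 21i^2).
Also, for i ≥ 8 we have 3·(6i^3 + 21i^2) ≥ 6(i+1)^3 + 21(i+1)^2, since 3·(6i^3 + 21i^2) − (6(i+1)^3 + 21(i+1)^2) = 12i^3 + 24i^2 - 60i - 27, which is nonnegative for all i ≥ 8.
Combining, 3^(i + 1) ≥ 6(i+1)^3 + 21(i+1)^2.
By induction, the statement is established for all m ≥ 8.
Hence the smallest such n₀ is 8.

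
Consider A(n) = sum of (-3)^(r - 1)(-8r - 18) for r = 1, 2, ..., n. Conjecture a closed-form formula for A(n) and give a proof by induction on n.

We claim A(n) = (-3)^n(2n + 5) - 5 for all n ≥ 1.
For the base case n = 1: A(1) = -26, and the closed form gives -26. They agree.
Inductive step: suppose the statement holds for some r ≥ 1, so A(r) = (-3)^r(2r + 5) - 5.
Then A(r+1) = A(r) + ((-3)^r(-8r - 26)) = ((-3)^r(2r + 5) - 5) + ((-3)^r(-8r - 26)).
Simplifying, A(r+1) = -6(-3)^r·r - 21(-3)^r - 5 = (-3)^(r+1)(2(r+1) + 5) - 5,
which is the closed form with n = r+1.
Hence, by induction on n, the claim holds for every n ≥ 1.

A(n) = (-3)^n(2n + 5) - 5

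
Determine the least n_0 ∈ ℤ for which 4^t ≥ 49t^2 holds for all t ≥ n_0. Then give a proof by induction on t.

n_0 = 6

At t = 5: 1024 < 1225, so the inequality fails and n_0 ≥ 6. We prove 4^t ≥ 49t^2 for all t ≥ 6.
Base step (t = 6): 4^t = 4096 and 49t^2 = 1764, so 4096 ≥ 1764.
Inductive step: suppose the statement holds for some j ≥ 6, so 4^j ≥ 49j^2.
Then 4^(j + 1) = 4·(4^j) ≥ 4·(49j^2).
Also, for j ≥ 6 we have 4·(49j^2) ≥ 49(j+1)^2, since 4 ≥ (1 + 1/j)^2 for all j ≥ 6.
Combining, 4^(j + 1) ≥ 49(j+1)^2.
Hence, by induction on t, the claim holds for every t ≥ 6.
Hence the smallest such n_0 is 6.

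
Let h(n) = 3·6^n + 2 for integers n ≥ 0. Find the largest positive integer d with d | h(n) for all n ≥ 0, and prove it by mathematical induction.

d = 5

Computing the first values: h(0) = 5 and h(1) = 20; gcd(5, 20) = 5, so d ≤ 5.
We prove 5 | 3·6^n + 2 for all n ≥ 0 by induction on n.
Base step (n = 0): h(0) = 5 = 5·(1), so 5 | h(0).
Suppose the result is true for n = m, i.e. 5 | h(m). Then
h(m+1) = 3·6^(m+1) + 2 = 6·(3·6^m + 2) - 10 = 6·h(m) - 10. The first term is divisible by 5 by the inductive hypothesis, and -10 is divisible by 5. Hence 5 | h(m+1).
This completes the induction.
Therefore the largest such d is 5.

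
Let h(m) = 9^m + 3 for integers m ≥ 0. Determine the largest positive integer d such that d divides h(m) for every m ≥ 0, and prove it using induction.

Computing the first values: h(0) = 4 and h(1) = 12; gcd(4, 12) = 4, so d ≤ 4.
We prove 4 | 9^m + 3 for all m ≥ 0 by induction on m.
For the base case m = 0: h(0) = 4 = 4·(1), so 4 | h(0).
Inductive step: assume the claim holds for m = k, i.e. 4 | h(k). Then
h(k+1) = 9^(k+1) + 3 = 9·(9^k + 3) - 24 = 9·h(k) - 24. The first term is divisible by 4 by the inductive hypothesis, and -24 is divisible by 4. Hence 4 | h(k+1).
This completes the induction.
Therefore the largest such d is 4.

d = 4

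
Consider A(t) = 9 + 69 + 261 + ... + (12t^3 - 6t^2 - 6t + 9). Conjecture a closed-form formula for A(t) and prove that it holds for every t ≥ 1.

We claim A(t) = t(3t^3 + 4t^2 - 3t + 5) for all t ≥ 1.
Base step (t = 1): A(1) = 9, and the closed form gives 9. They agree.
Suppose the result is true for t = p, so A(p) = p(3p^3 + 4p^2 - 3p + 5).
Then A(p+1) = A(p) + (12p^3 + 30p^2 + 18p + 9) = (p(3p^3 + 4p^2 - 3p + 5)) + (12p^3 + 30p^2 + 18p + 9).
Simplifying, A(p+1) = (p + 1)(3p^3 + 13p^2 + 14p + 9) = (p+1)(3(p+1)^3 + 4(p+1)^2 - 3(p+1) + 5),
which is the closed form with t = p+1.
By the principle of mathematical induction, the result holds for all t ≥ 1.

A(t) = t(3t^3 + 4t^2 - 3t + 5)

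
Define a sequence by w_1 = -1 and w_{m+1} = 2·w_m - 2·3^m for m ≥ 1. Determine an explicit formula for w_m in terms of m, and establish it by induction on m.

Computing the first terms: w_1 = -1, w_2 = -8, w_3 = -34. This suggests w_m = 5·2^(m - 1) - 2·3^m.
For the base case m = 1: the formula gives -1 = -1 = w_1.
Suppose the result is true for m = i, so w_i = 5·2^(i - 1) - 2·3^i.
Then w_{i+1} = 2·w_i - 2·3^i = 2·(5·2^(i - 1) - 2·3^i) - 2·3^i = 5·2^i - 2·3^(i + 1) = 5·2^((i+1) - 1) - 2·3^(i+1),
which is the claimed formula at m = i+1.
This completes the induction.

w_m = 5·2^(m - 1) - 2·3^m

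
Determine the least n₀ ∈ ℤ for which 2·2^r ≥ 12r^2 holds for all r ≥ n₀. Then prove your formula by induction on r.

At r = 8: 512 < 768, so the inequality fails and n₀ ≥ 9. We prove 2·2^r ≥ 12r^2 for all r ≥ 9.
Base step (r = 9): 2·2^r = 1024 and 12r^2 = 972, so 1024 ≥ 972.
Inductive step: assume the claim holds for r = p, so 2·2^p ≥ 12p^2.
Then 2·2^(p + 1) = 2·(2·2^p) ≥ 2·(12p^2).
Also, for p ≥ 9 we have 2·(12p^2) ≥ 12(p+1)^2, since 2 ≥ (1 + 1/p)^2 for all p ≥ 9.
Combining, 2·2^(p + 1) ≥ 12(p+1)^2.
This completes the induction.
Hence the smallest such n₀ is 9.

n₀ = 9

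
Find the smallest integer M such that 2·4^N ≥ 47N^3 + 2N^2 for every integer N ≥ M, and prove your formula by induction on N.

M = 7

At N = 6: 8192 < 10224, so the inequality fails and M ≥ 7. We prove 2·4^N ≥ 47N^3 + 2N^2 for all N ≥ 7.
When N = 7: 2·4^N = 32768 and 47N^3 + 2N^2 = 16219, so 32768 ≥ 16219.
Inductive step: suppose the statement holds for some p ≥ 7, so 2·4^p ≥ 47p^3 + 2p^2.
Then 2·4^(p + 1) = 4·(2·4^p) ≥ 4·(47p^3 + 2p^2).
Also, for p ≥ 7 we have 4·(47p^3 + 2p^2) ≥ 47(p+1)^3 + 2(p+1)^2, since 4·(47p^3 + 2p^2) − (47(p+1)^3 + 2(p+1)^2) = 141p^3 - 135p^2 - 145p - 49, which is nonnegative for all p ≥ 7.
Combining, 2·4^(p + 1) ≥ 47(p+1)^3 + 2(p+1)^2.
Hence, by induction on N, the claim holds for every N ≥ 7.
Hence the smallest such M is 7.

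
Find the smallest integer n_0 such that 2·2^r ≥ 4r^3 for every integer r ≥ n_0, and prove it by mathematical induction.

At r = 11: 4096 < 5324, so the inequality fails and n_0 ≥ 12. We prove 2·2^r ≥ 4r^3 for all r ≥ 12.
Base case (r = 12): 2·2^r = 8192 and 4r^3 = 6912, so 8192 ≥ 6912.
Inductive step: assume the claim holds for r = m, so 2·2^m ≥ 4m^3.
Then 2·2^(m + 1) = 2·(2·2^m) ≥ 2·(4m^3).
Also, for m ≥ 12 we have 2·(4m^3) ≥ 4(m+1)^3, since 2 ≥ (1 + 1/m)^3 for all m ≥ 12.
Combining, 2·2^(m + 1) ≥ 4(m+1)^3.
By the principle of mathematical induction, the result holds for all r ≥ 12.
Hence the smallest such n_0 is 12.

n_0 = 12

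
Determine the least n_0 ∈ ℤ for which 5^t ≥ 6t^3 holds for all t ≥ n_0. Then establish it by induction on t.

At t = 3: 125 < 162, so the inequality fails and n_0 ≥ 4. We prove 5^t ≥ 6t^3 for all t ≥ 4.
Base step (t = 4): 5^t = 625 and 6t^3 = 384, so 625 ≥ 384.
Inductive step: assume the claim holds for t = i, so 5^i ≥ 6i^3.
Then 5^(i + 1) = 5·(5^i) ≥ 5·(6i^3).
Also, for i ≥ 4 we have 5·(6i^3) ≥ 6(i+1)^3, since 5 ≥ (1 + 1/i)^3 for all i ≥ 4.
Combining, 5^(i + 1) ≥ 6(i+1)^3.
By induction, the statement is established for all t ≥ 4.
Hence the smallest such n_0 is 4.

n_0 = 4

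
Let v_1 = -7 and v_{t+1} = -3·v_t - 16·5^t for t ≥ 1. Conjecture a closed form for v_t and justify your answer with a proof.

v_t = -(-3)^t - 2·5^t

Computing the first terms: v_1 = -7, v_2 = -59, v_3 = -223. This suggests v_t = -(-3)^t - 2·5^t.
For the base case t = 1: the formula gives -7 = -7 = v_1.
For the inductive step, assume it holds for an arbitrary k ≥ 1, so v_k = -(-3)^k - 2·5^k.
Then v_{k+1} = -3·v_k - 16·5^k = -3·(-(-3)^k - 2·5^k) - 16·5^k = -(-3)^(k + 1) - 2·5^(k + 1),
which is the claimed formula at t = k+1.
Hence, by induction on t, the claim holds for every t ≥ 1.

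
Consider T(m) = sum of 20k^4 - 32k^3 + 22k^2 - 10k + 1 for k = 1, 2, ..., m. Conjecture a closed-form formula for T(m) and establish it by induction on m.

We claim T(m) = m(4m^4 + 2m^3 - 2m^2 - 2m - 1) for all m ≥ 1.
Base case (m = 1): T(1) = 1, and the closed form gives 1. They agree.
Suppose the result is true for m = k, so T(k) = k(4k^4 + 2k^3 - 2k^2 - 2k - 1).
Then T(k+1) = T(k) + (20k^4 + 48k^3 + 46k^2 + 18k + 1) = (k(4k^4 + 2k^3 - 2k^2 - 2k - 1)) + (20k^4 + 48k^3 + 46k^2 + 18k + 1).
Simplifying, T(k+1) = (k + 1)(4k^4 + 18k^3 + 28k^2 + 16k + 1) = (k+1)(4(k+1)^4 + 2(k+1)^3 - 2(k+1)^2 - 2(k+1) - 1),
which is the closed form with m = k+1.
By the principle of mathematical induction, the result holds for all m ≥ 1.

T(m) = m(4m^4 + 2m^3 - 2m^2 - 2m - 1)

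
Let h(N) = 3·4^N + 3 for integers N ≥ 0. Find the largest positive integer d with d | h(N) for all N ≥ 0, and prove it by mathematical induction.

Computing the first values: h(0) = 6 and h(1) = 15; gcd(6, 15) = 3, so d ≤ 3.
We prove 3 | 3·4^N + 3 for all N ≥ 0 by induction on N.
When N = 0: h(0) = 6 = 3·(2), so 3 | h(0).
Suppose the result is true for N = j, i.e. 3 | h(j). Then
h(j+1) = 3·4^(j+1) + 3 = 4·(3·4^j + 3) - 9 = 4·h(j) - 9. The first term is divisible by 3 by the inductive hypothesis, and -9 is divisible by 3. Hence 3 | h(j+1).
By induction, the statement is established for all N ≥ 0.
Therefore the largest such d is 3.

d = 3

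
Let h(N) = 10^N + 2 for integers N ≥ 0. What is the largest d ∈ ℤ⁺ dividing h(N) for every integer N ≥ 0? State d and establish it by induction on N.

d = 3

Computing the first values: h(0) = 3 and h(1) = 12; gcd(3, 12) = 3, so d ≤ 3.
We prove 3 | 10^N + 2 for all N ≥ 0 by induction on N.
Base case (N = 0): h(0) = 3 = 3·(1), so 3 | h(0).
Inductive step: assume the claim holds for N = j, i.e. 3 | h(j). Then
h(j+1) = 10^(j+1) + 2 = 10·(10^j + 2) - 18 = 10·h(j) - 18. The first term is divisible by 3 by the inductive hypothesis, and -18 is divisible by 3. Hence 3 | h(j+1).
Hence, by induction on N, the claim holds for every N ≥ 0.
Therefore the largest such d is 3.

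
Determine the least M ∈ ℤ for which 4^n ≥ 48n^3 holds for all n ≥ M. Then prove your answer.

M = 8

At n = 7: 16384 < 16464, so the inequality fails and M ≥ 8. We prove 4^n ≥ 48n^3 for all n ≥ 8.
Base case (n = 8): 4^n = 65536 and 48n^3 = 24576, so 65536 ≥ 24576.
Inductive step: assume the claim holds for n = m, so 4^m ≥ 48m^3.
Then 4^(m + 1) = 4·(4^m) ≥ 4·(48m^3).
Also, for m ≥ 8 we have 4·(48m^3) ≥ 48(m+1)^3, since 4 ≥ (1 + 1/m)^3 for all m ≥ 8.
Combining, 4^(m + 1) ≥ 48(m+1)^3.
This completes the induction.
Hence the smallest such M is 8.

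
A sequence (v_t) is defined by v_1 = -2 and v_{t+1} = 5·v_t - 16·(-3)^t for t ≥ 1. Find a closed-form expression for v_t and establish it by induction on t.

Computing the first terms: v_1 = -2, v_2 = 38, v_3 = 46. This suggests v_t = 2(-3)^t + 4·5^(t - 1).
When t = 1: the formula gives -2 = -2 = v_1.
Inductive step: suppose the statement holds for some k ≥ 1, so v_k = 2(-3)^k + 4·5^(k - 1).
Then v_{k+1} = 5·v_k - 16·(-3)^k = 5·(2(-3)^k + 4·5^(k - 1)) - 16·(-3)^k = 2(-3)^(k + 1) + 4·5^k = 2(-3)^(k+1) + 4·5^((k+1) - 1),
which is the claimed formula at t = k+1.
This completes the induction.

v_t = 2(-3)^t + 4·5^(t - 1)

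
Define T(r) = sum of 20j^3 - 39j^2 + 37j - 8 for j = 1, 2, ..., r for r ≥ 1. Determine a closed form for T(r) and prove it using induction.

T(r) = r(5r^3 - 3r^2 + 4r + 4)

We claim T(r) = r(5r^3 - 3r^2 + 4r + 4) for all r ≥ 1.
When r = 1: T(1) = 10, and the closed form gives 10. They agree.
Inductive step: suppose the statement holds for some j ≥ 1, so T(j) = j(5j^3 - 3j^2 + 4j + 4).
Then T(j+1) = T(j) + (20j^3 + 21j^2 + 19j + 10) = (j(5j^3 - 3j^2 + 4j + 4)) + (20j^3 + 21j^2 + 19j + 10).
Simplifying, T(j+1) = (j + 1)(5j^3 + 12j^2 + 13j + 10) = (j+1)(5(j+1)^3 - 3(j+1)^2 + 4(j+1) + 4),
which is the closed form with r = j+1.
Hence, by induction on r, the claim holds for every r ≥ 1.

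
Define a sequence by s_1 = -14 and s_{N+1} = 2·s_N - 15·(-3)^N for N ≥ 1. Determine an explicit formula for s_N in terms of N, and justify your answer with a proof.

s_N = -(-3)^(N + 1) - 5·2^(N - 1)

Computing the first terms: s_1 = -14, s_2 = 17, s_3 = -101. This suggests s_N = -(-3)^(N + 1) - 5·2^(N - 1).
Base step (N = 1): the formula gives -14 = -14 = s_1.
Inductive step: assume the claim holds for N = m, so s_m = -(-3)^(m + 1) - 5·2^(m - 1).
Then s_{m+1} = 2·s_m - 15·(-3)^m = 2·(-(-3)^(m + 1) - 5·2^(m - 1)) - 15·(-3)^m = -(-3)^(m + 2) - 5·2^m = -(-3)^((m+1) + 1) - 5·2^((m+1) - 1),
which is the claimed formula at N = m+1.
By induction, the statement is established for all N ≥ 1.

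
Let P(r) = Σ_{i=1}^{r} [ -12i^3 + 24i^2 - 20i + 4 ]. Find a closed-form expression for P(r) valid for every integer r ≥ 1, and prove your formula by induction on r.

We claim P(r) = -r(3r^3 - 2r^2 + r + 2) for all r ≥ 1.
Base step (r = 1): P(1) = -4, and the closed form gives -4. They agree.
Inductive step: assume the claim holds for r = i, so P(i) = i(-3i^3 + 2i^2 - i - 2).
Then P(i+1) = P(i) + (-12i^3 - 12i^2 - 8i - 4) = (i(-3i^3 + 2i^2 - i - 2)) + (-12i^3 - 12i^2 - 8i - 4).
Simplifying, P(i+1) = -(i + 1)(3i^3 + 7i^2 + 6i + 4) = -(i+1)(3(i+1)^3 - 2(i+1)^2 + (i+1) + 2),
which is the closed form with r = i+1.
This completes the induction.

P(r) = -r(3r^3 - 2r^2 + r + 2)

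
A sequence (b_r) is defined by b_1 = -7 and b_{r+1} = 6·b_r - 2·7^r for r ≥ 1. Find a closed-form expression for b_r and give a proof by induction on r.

Computing the first terms: b_1 = -7, b_2 = -56, b_3 = -434. This suggests b_r = 7·6^(r - 1) - 2·7^r.
Base case (r = 1): the formula gives -7 = -7 = b_1.
Inductive step: assume the claim holds for r = m, so b_m = 7·6^(m - 1) - 2·7^m.
Then b_{m+1} = 6·b_m - 2·7^m = 6·(7·6^(m - 1) - 2·7^m) - 2·7^m = 7·6^m - 2·7^(m + 1) = 7·6^((m+1) - 1) - 2·7^(m+1),
which is the claimed formula at r = m+1.
This completes the induction.

b_r = 7·6^(r - 1) - 2·7^r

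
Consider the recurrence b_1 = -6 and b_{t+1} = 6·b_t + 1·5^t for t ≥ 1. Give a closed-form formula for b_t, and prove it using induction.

Computing the first terms: b_1 = -6, b_2 = -31, b_3 = -161. This suggests b_t = -5^t - 6^(t - 1).
Base case (t = 1): the formula gives -6 = -6 = b_1.
Inductive step: suppose the statement holds for some r ≥ 1, so b_r = -5^r - 6^(r - 1).
Then b_{r+1} = 6·b_r + 1·5^r = 6·(-5^r - 6^(r - 1)) + 1·5^r = -5^(r + 1) - 6^r = -5^(r+1) - 6^((r+1) - 1),
which is the claimed formula at t = r+1.
By induction, the statement is established for all t ≥ 1.

b_t = -5^t - 6^(t - 1)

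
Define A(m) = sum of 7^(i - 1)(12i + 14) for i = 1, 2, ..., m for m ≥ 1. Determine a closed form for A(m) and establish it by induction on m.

A(m) = 2·7^m(m + 1) - 2

We claim A(m) = 2·7^m(m + 1) - 2 for all m ≥ 1.
For the base case m = 1: A(1) = 26, and the closed form gives 26. They agree.
Inductive step: suppose the statement holds for some i ≥ 1, so A(i) = 2·7^i(i + 1) - 2.
Then A(i+1) = A(i) + (7^i(12i + 26)) = (2·7^i(i + 1) - 2) + (7^i(12i + 26)).
Simplifying, A(i+1) = 14·7^i·i + 28·7^i - 2 = 2·7^(i+1)((i+1) + 1) - 2,
which is the closed form with m = i+1.
By induction, the statement is established for all m ≥ 1.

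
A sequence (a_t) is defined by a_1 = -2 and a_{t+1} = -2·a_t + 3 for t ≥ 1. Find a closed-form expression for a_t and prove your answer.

Computing the first terms: a_1 = -2, a_2 = 7, a_3 = -11. This suggests a_t = -3(-2)^(t - 1) + 1.
When t = 1: the formula gives -2 = -2 = a_1.
Inductive step: suppose the statement holds for some j ≥ 1, so a_j = -3(-2)^(j - 1) + 1.
Then a_{j+1} = -2·a_j + 3 = -2·(-3(-2)^(j - 1) + 1) + 3 = -3(-2)^j + 1 = -3(-2)^((j+1) - 1) + 1,
which is the claimed formula at t = j+1.
By the principle of mathematical induction, the result holds for all t ≥ 1.

a_t = -3(-2)^(t - 1) + 1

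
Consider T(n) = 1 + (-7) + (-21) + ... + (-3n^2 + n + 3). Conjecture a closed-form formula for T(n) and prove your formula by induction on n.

T(n) = -n(n^2 + n - 3)

We claim T(n) = -n(n^2 + n - 3) for all n ≥ 1.
Base step (n = 1): T(1) = 1, and the closed form gives 1. They agree.
For the inductive step, assume it holds for an arbitrary p ≥ 1, so T(p) = p(-p^2 - p + 3).
Then T(p+1) = T(p) + (p - 3(p + 1)^2 + 4) = (p(-p^2 - p + 3)) + (p - 3(p + 1)^2 + 4).
Simplifying, T(p+1) = -(p + 1)(p^2 + 3p - 1) = -(p+1)((p+1)^2 + (p+1) - 3),
which is the closed form with n = p+1.
This completes the induction.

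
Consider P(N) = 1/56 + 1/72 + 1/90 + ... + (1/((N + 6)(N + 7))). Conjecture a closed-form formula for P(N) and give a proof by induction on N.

P(N) = N/(7(N + 7))

We claim P(N) = N/(7(N + 7)) for all N ≥ 1.
For the base case N = 1: P(1) = 1/56, and the closed form gives 1/56. They agree.
Inductive step: assume the claim holds for N = k, so P(k) = k/(7(k + 7)).
Then P(k+1) = P(k) + (1/((k + 7)(k + 8))) = (k/(7(k + 7))) + (1/((k + 7)(k + 8))).
Simplifying, P(k+1) = (k + 1)/(7(k + 8)) = (k+1)/(7((k+1) + 7)),
which is the closed form with N = k+1.
This completes the induction.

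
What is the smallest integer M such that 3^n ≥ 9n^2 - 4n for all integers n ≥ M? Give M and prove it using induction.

M = 5

At n = 4: 81 < 128, so the inequality fails and M ≥ 5. We prove 3^n ≥ 9n^2 - 4n for all n ≥ 5.
Base case (n = 5): 3^n = 243 and 9n^2 - 4n = 205, so 243 ≥ 205.
Inductive step: suppose the statement holds for some j ≥ 5, so 3^j ≥ 9j^2 - 4j.
Then 3^(j + 1) = 3·(3^j) ≥ 3·(9j^2 - 4j).
Also, for j ≥ 5 we have 3·(9j^2 - 4j) ≥ 9(j+1)^2 - 4(j+1), since 3·(9j^2 - 4j) − (9(j+1)^2 - 4(j+1)) = 18j^2 - 26j - 5, which is nonnegative for all j ≥ 5.
Combining, 3^(j + 1) ≥ 9(j+1)^2 - 4(j+1).
This completes the induction.
Hence the smallest such M is 5.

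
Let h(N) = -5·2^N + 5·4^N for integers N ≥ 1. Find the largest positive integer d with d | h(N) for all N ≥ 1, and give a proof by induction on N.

d = 10

Computing the first values: h(1) = 10 and h(2) = 60; gcd(10, 60) = 10, so d ≤ 10.
We prove 10 | -5·2^N + 5·4^N for all N ≥ 1 by induction on N.
Base step (N = 1): h(1) = 10 = 10·(1), so 10 | h(1).
Inductive step: assume the claim holds for N = k, i.e. 10 | h(k). Then
h(k+1) − 4·h(k) = (-5·2^(k+1) + 5·4^(k+1)) − 4·(-5·2^k + 5·4^k) = (-5)·2^k·(2 − 4) = (10)·2^k. Since 10 | h(k) by the inductive hypothesis, 10 | 4·h(k); and 10 | 10 since 10 = 10·1. Therefore 10 | h(k+1).
This completes the induction.
Therefore the largest such d is 10.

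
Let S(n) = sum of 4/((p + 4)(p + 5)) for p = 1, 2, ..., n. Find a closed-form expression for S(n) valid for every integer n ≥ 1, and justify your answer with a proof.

S(n) = 4n/(5(n + 5))

We claim S(n) = 4n/(5(n + 5)) for all n ≥ 1.
When n = 1: S(1) = 2/15, and the closed form gives 2/15. They agree.
Suppose the result is true for n = p, so S(p) = 4p/(5(p + 5)).
Then S(p+1) = S(p) + (4/((p + 5)(p + 6))) = (4p/(5(p + 5))) + (4/((p + 5)(p + 6))).
Simplifying, S(p+1) = 4(p + 1)/(5(p + 6)) = 4(p+1)/(5((p+1) + 5)),
which is the closed form with n = p+1.
Hence, by induction on n, the claim holds for every n ≥ 1.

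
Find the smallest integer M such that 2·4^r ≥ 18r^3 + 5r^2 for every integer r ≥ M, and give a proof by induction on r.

M = 6

At r = 5: 2048 < 2375, so the inequality fails and M ≥ 6. We prove 2·4^r ≥ 18r^3 + 5r^2 for all r ≥ 6.
Base step (r = 6): 2·4^r = 8192 and 18r^3 + 5r^2 = 4068, so 8192 ≥ 4068.
Inductive step: suppose the statement holds for some m ≥ 6, so 2·4^m ≥ 18m^3 + 5m^2.
Then 2·4^(m + 1) = 4·(2·4^m) ≥ 4·(18m^3 + 5m^2).
Also, for m ≥ 6 we have 4·(18m^3 + 5m^2) ≥ 18(m+1)^3 + 5(m+1)^2, since 4·(18m^3 + 5m^2) − (18(m+1)^3 + 5(m+1)^2) = 54m^3 - 39m^2 - 64m - 23, which is nonnegative for all m ≥ 6.
Combining, 2·4^(m + 1) ≥ 18(m+1)^3 + 5(m+1)^2.
Hence, by induction on r, the claim holds for every r ≥ 6.
Hence the smallest such M is 6.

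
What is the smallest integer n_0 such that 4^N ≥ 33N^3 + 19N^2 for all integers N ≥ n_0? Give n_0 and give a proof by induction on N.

At N = 6: 4096 < 7812, so the inequality fails and n_0 ≥ 7. We prove 4^N ≥ 33N^3 + 19N^2 for all N ≥ 7.
Base case (N = 7): 4^N = 16384 and 33N^3 + 19N^2 = 12250, so 16384 ≥ 12250.
Inductive step: suppose the statement holds for some m ≥ 7, so 4^m ≥ 33m^3 + 19m^2.
Then 4^(m + 1) = 4·(4^m) ≥ 4·(33m^3 + 19m^2).
Also, for m ≥ 7 we have 4·(33m^3 + 19m^2) ≥ 33(m+1)^3 + 19(m+1)^2, since 4·(33m^3 + 19m^2) − (33(m+1)^3 + 19(m+1)^2) = 99m^3 - 42m^2 - 137m - 52, which is nonnegative for all m ≥ 7.
Combining, 4^(m + 1) ≥ 33(m+1)^3 + 19(m+1)^2.
By the principle of mathematical induction, the result holds for all N ≥ 7.
Hence the smallest such n_0 is 7.

n_0 = 7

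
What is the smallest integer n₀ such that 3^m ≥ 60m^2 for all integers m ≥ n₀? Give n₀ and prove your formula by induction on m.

At m = 7: 2187 < 2940, so the inequality fails and n₀ ≥ 8. We prove 3^m ≥ 60m^2 for all m ≥ 8.
Base case (m = 8): 3^m = 6561 and 60m^2 = 3840, so 6561 ≥ 3840.
Suppose the result is true for m = p, so 3^p ≥ 60p^2.
Then 3^(p + 1) = 3·(3^p) ≥ 3·(60p^2).
Also, for p ≥ 8 we have 3·(60p^2) ≥ 60(p+1)^2, since 3 ≥ (1 + 1/p)^2 for all p ≥ 8.
Combining, 3^(p + 1) ≥ 60(p+1)^2.
By the principle of mathematical induction, the result holds for all m ≥ 8.
Hence the smallest such n₀ is 8.

n₀ = 8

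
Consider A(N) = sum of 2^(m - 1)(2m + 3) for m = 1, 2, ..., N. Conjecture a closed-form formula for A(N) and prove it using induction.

We claim A(N) = 2^N(2N + 1) - 1 for all N ≥ 1.
When N = 1: A(1) = 5, and the closed form gives 5. They agree.
Suppose the result is true for N = m, so A(m) = 2^m(2m + 1) - 1.
Then A(m+1) = A(m) + (2^m(2m + 5)) = (2^m(2m + 1) - 1) + (2^m(2m + 5)).
Simplifying, A(m+1) = 4·2^m·m + 6·2^m - 1 = 2^(m+1)(2(m+1) + 1) - 1,
which is the closed form with N = m+1.
This completes the induction.

A(N) = 2^N(2N + 1) - 1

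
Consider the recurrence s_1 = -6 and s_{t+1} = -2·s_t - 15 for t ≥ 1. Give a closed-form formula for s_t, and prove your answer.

s_t = -(-2)^(t - 1) - 5

Computing the first terms: s_1 = -6, s_2 = -3, s_3 = -9. This suggests s_t = -(-2)^(t - 1) - 5.
Base step (t = 1): the formula gives -6 = -6 = s_1.
Inductive step: assume the claim holds for t = i, so s_i = -(-2)^(i - 1) - 5.
Then s_{i+1} = -2·s_i - 15 = -2·(-(-2)^(i - 1) - 5) - 15 = -(-2)^i - 5 = -(-2)^((i+1) - 1) - 5,
which is the claimed formula at t = i+1.
By the principle of mathematical induction, the result holds for all t ≥ 1.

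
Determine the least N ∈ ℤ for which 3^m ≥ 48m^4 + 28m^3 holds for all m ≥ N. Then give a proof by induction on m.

At m = 12: 531441 < 1043712, so the inequality fails and N ≥ 13. We prove 3^m ≥ 48m^4 + 28m^3 for all m ≥ 13.
For the base case m = 13: 3^m = 1594323 and 48m^4 + 28m^3 = 1432444, so 1594323 ≥ 1432444.
Suppose the result is true for m = j, so 3^j ≥ 48j^4 + 28j^3.
Then 3^(j + 1) = 3·(3^j) ≥ 3·(48j^4 + 28j^3).
Also, for j ≥ 13 we have 3·(48j^4 + 28j^3) ≥ 48(j+1)^4 + 28(j+1)^3, since 3·(48j^4 + 28j^3) − (48(j+1)^4 + 28(j+1)^3) = 96j^4 - 136j^3 - 372j^2 - 276j - 76, which is nonnegative for all j ≥ 13.
Combining, 3^(j + 1) ≥ 48(j+1)^4 + 28(j+1)^3.
By induction, the statement is established for all m ≥ 13.
Hence the smallest such N is 13.

N = 13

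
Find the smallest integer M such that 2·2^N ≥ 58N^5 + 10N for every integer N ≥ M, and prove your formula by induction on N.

At N = 29: 1073741824 < 1189646932, so the inequality fails and M ≥ 30. We prove 2·2^N ≥ 58N^5 + 10N for all N ≥ 30.
When N = 30: 2·2^N = 2147483648 and 58N^5 + 10N = 1409400300, so 2147483648 ≥ 1409400300.
For the inductive step, assume it holds for an arbitrary r ≥ 30, so 2·2^r ≥ 58r^5 + 10r.
Then 2·2^(r + 1) = 2·(2·2^r) ≥ 2·(58r^5 + 10r).
Also, for r ≥ 30 we have 2·(58r^5 + 10r) ≥ 58(r+1)^5 + 10(r+1), since 2·(58r^5 + 10r) − (58(r+1)^5 + 10(r+1)) = 58r^5 - 290r^4 - 580r^3 - 580r^2 - 280r - 68, which is nonnegative for all r ≥ 30.
Combining, 2·2^(r + 1) ≥ 58(r+1)^5 + 10(r+1).
This completes the induction.
Hence the smallest such M is 30.

M = 30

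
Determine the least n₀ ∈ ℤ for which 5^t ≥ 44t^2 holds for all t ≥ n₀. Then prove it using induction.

n₀ = 5

At t = 4: 625 < 704, so the inequality fails and n₀ ≥ 5. We prove 5^t ≥ 44t^2 for all t ≥ 5.
Base step (t = 5): 5^t = 3125 and 44t^2 = 1100, so 3125 ≥ 1100.
Suppose the result is true for t = m, so 5^m ≥ 44m^2.
Then 5^(m + 1) = 5·(5^m) ≥ 5·(44m^2).
Also, for m ≥ 5 we have 5·(44m^2) ≥ 44(m+1)^2, since 5 ≥ (1 + 1/m)^2 for all m ≥ 5.
Combining, 5^(m + 1) ≥ 44(m+1)^2.
By induction, the statement is established for all t ≥ 5.
Hence the smallest such n₀ is 5.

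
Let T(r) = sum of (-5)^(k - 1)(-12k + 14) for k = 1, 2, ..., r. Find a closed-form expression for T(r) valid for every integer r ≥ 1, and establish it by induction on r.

We claim T(r) = 2(-5)^r(r - 1) + 2 for all r ≥ 1.
Base case (r = 1): T(1) = 2, and the closed form gives 2. They agree.
For the inductive step, assume it holds for an arbitrary k ≥ 1, so T(k) = 2(-5)^k(k - 1) + 2.
Then T(k+1) = T(k) + ((-5)^k(-12k + 2)) = (2(-5)^k(k - 1) + 2) + ((-5)^k(-12k + 2)).
Simplifying, T(k+1) = -10(-5)^k·k + 2 = 2(-5)^(k+1)((k+1) - 1) + 2,
which is the closed form with r = k+1.
By the principle of mathematical induction, the result holds for all r ≥ 1.

T(r) = 2(-5)^r(r - 1) + 2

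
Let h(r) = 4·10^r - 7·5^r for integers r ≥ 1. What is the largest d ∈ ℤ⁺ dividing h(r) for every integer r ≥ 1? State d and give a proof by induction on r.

Computing the first values: h(1) = 5 and h(2) = 225; gcd(5, 225) = 5, so d ≤ 5.
We prove 5 | 4·10^r - 7·5^r for all r ≥ 1 by induction on r.
Base step (r = 1): h(1) = 5 = 5·(1), so 5 | h(1).
Inductive step: suppose the statement holds for some i ≥ 1, i.e. 5 | h(i). Then
h(i+1) − 10·h(i) = (4·10^(i+1) - 7·5^(i+1)) − 10·(4·10^i - 7·5^i) = (-7)·5^i·(5 − 10) = (35)·5^i. Since 5 | h(i) by the inductive hypothesis, 5 | 10·h(i); and 5 | 35 since 35 = 5·7. Therefore 5 | h(i+1).
By induction, the statement is established for all r ≥ 1.
Therefore the largest such d is 5.

d = 5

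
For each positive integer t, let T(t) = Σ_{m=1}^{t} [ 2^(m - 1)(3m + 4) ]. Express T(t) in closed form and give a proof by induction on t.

We claim T(t) = 2^t(3t + 1) - 1 for all t ≥ 1.
Base case (t = 1): T(1) = 7, and the closed form gives 7. They agree.
Inductive step: assume the claim holds for t = m, so T(m) = 2^m(3m + 1) - 1.
Then T(m+1) = T(m) + (2^m(3m + 7)) = (2^m(3m + 1) - 1) + (2^m(3m + 7)).
Simplifying, T(m+1) = 6·2^m·m + 8·2^m - 1 = 2^(m+1)(3(m+1) + 1) - 1,
which is the closed form with t = m+1.
This completes the induction.

T(t) = 2^t(3t + 1) - 1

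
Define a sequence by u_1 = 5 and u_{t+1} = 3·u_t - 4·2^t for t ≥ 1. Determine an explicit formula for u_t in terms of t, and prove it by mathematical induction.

Computing the first terms: u_1 = 5, u_2 = 7, u_3 = 5. This suggests u_t = 2^(t + 2) - 3^t.
Base case (t = 1): the formula gives 5 = 5 = u_1.
For the inductive step, assume it holds for an arbitrary i ≥ 1, so u_i = 2^(i + 2) - 3^i.
Then u_{i+1} = 3·u_i - 4·2^i = 3·(2^(i + 2) - 3^i) - 4·2^i = 2^(i + 3) - 3^(i + 1) = 2^((i+1) + 2) - 3^(i+1),
which is the claimed formula at t = i+1.
By the principle of mathematical induction, the result holds for all t ≥ 1.

u_t = 2^(t + 2) - 3^t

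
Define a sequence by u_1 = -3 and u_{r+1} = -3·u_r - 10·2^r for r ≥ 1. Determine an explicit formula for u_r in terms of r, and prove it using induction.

Computing the first terms: u_1 = -3, u_2 = -11, u_3 = -7. This suggests u_r = (-3)^(r - 1) - 2^(r + 1).
Base step (r = 1): the formula gives -3 = -3 = u_1.
For the inductive step, assume it holds for an arbitrary p ≥ 1, so u_p = (-3)^(p - 1) - 2^(p + 1).
Then u_{p+1} = -3·u_p - 10·2^p = -3·((-3)^(p - 1) - 2^(p + 1)) - 10·2^p = (-3)^p - 2^(p + 2) = (-3)^((p+1) - 1) - 2^((p+1) + 1),
which is the claimed formula at r = p+1.
Hence, by induction on r, the claim holds for every r ≥ 1.

u_r = (-3)^(r - 1) - 2^(r + 1)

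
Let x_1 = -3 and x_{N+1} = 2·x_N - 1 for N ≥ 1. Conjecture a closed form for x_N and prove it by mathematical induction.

x_N = -2^(N + 1) + 1

Computing the first terms: x_1 = -3, x_2 = -7, x_3 = -15. This suggests x_N = -2^(N + 1) + 1.
For the base case N = 1: the formula gives -3 = -3 = x_1.
Inductive step: suppose the statement holds for some r ≥ 1, so x_r = -2^(r + 1) + 1.
Then x_{r+1} = 2·x_r - 1 = 2·(-2^(r + 1) + 1) - 1 = -2^(r + 2) + 1 = -2^((r+1) + 1) + 1,
which is the claimed formula at N = r+1.
This completes the induction.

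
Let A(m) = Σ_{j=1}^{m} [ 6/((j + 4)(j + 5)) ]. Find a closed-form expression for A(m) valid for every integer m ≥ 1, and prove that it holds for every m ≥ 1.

A(m) = 6m/(5(m + 5))

We claim A(m) = 6m/(5(m + 5)) for all m ≥ 1.
When m = 1: A(1) = 1/5, and the closed form gives 1/5. They agree.
Inductive step: assume the claim holds for m = j, so A(j) = 6j/(5(j + 5)).
Then A(j+1) = A(j) + (6/((j + 5)(j + 6))) = (6j/(5(j + 5))) + (6/((j + 5)(j + 6))).
Simplifying, A(j+1) = 6(j + 1)/(5(j + 6)) = 6(j+1)/(5((j+1) + 5)),
which is the closed form with m = j+1.
By induction, the statement is established for all m ≥ 1.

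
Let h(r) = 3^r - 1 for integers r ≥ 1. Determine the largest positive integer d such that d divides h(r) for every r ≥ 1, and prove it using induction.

d = 2

Computing the first values: h(1) = 2 and h(2) = 8; gcd(2, 8) = 2, so d ≤ 2.
We prove 2 | 3^r - 1 for all r ≥ 1 by induction on r.
When r = 1: h(1) = 2 = 2·(1), so 2 | h(1).
Inductive step: assume the claim holds for r = i, i.e. 2 | h(i). Then
3^{i+1} − 1^{i+1} = 3·3^i − 1·1^i = 3·(3^i − 1^i) + (2)·1^i. The first term is divisible by 2 by the inductive hypothesis, and the second term (2)·1^i is divisible by 2 since 2 | 2. Hence 2 | h(i+1).
This completes the induction.
Therefore the largest such d is 2.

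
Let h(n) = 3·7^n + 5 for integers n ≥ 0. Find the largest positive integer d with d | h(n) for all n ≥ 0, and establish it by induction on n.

d = 2

Computing the first values: h(0) = 8 and h(1) = 26; gcd(8, 26) = 2, so d ≤ 2.
We prove 2 | 3·7^n + 5 for all n ≥ 0 by induction on n.
For the base case n = 0: h(0) = 8 = 2·(4), so 2 | h(0).
Inductive step: suppose the statement holds for some p ≥ 0, i.e. 2 | h(p). Then
h(p+1) = 3·7^(p+1) + 5 = 7·(3·7^p + 5) - 30 = 7·h(p) - 30. The first term is divisible by 2 by the inductive hypothesis, and -30 is divisible by 2. Hence 2 | h(p+1).
This completes the induction.
Therefore the largest such d is 2.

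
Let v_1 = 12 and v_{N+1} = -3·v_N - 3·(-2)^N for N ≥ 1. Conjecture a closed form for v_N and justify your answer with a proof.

v_N = -3(-2)^N - 2(-3)^N

Computing the first terms: v_1 = 12, v_2 = -30, v_3 = 78. This suggests v_N = -3(-2)^N - 2(-3)^N.
For the base case N = 1: the formula gives 12 = 12 = v_1.
Suppose the result is true for N = k, so v_k = -3(-2)^k - 2(-3)^k.
Then v_{k+1} = -3·v_k - 3·(-2)^k = -3·(-3(-2)^k - 2(-3)^k) - 3·(-2)^k = -3(-2)^(k + 1) - 2(-3)^(k + 1),
which is the claimed formula at N = k+1.
Hence, by induction on N, the claim holds for every N ≥ 1.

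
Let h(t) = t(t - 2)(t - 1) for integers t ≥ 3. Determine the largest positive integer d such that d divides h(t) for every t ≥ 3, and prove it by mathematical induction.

Computing the first values: h(3) = 6 and h(4) = 24; gcd(6, 24) = 6, so d ≤ 6.
We prove 6 | t(t - 2)(t - 1) for all t ≥ 3 by induction on t.
Base step (t = 3): h(3) = 6 = 6·(1), so 6 | h(3).
Inductive step: suppose the statement holds for some p ≥ 3, i.e. 6 | h(p). Then
h(p+1) − h(p) = (p-1)·p·(p+1) − (p-2)·(p-1)·p = (p-1)·p·[(p+1) − (p-2)] = 3·(p-1)·p. The product of 2 consecutive integers is divisible by (2)! = 2, so h(p+1) − h(p) is divisible by 3·2 = 6. By the inductive hypothesis 6 | h(p), hence 6 | h(p+1).
By the principle of mathematical induction, the result holds for all t ≥ 3.
Therefore the largest such d is 6.

d = 6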